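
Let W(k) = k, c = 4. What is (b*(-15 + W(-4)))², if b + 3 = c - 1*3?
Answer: 1444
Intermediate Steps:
b = -2 (b = -3 + (4 - 1*3) = -3 + (4 - 3) = -3 + 1 = -2)
(b*(-15 + W(-4)))² = (-2*(-15 - 4))² = (-2*(-19))² = 38² = 1444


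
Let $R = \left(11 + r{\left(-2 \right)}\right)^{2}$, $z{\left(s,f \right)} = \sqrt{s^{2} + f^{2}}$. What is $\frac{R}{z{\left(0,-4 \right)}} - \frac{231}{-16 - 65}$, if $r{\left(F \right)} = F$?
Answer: $\frac{2495}{108} \approx 23.102$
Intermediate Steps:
$z{\left(s,f \right)} = \sqrt{f^{2} + s^{2}}$
$R = 81$ ($R = \left(11 - 2\right)^{2} = 9^{2} = 81$)
$\frac{R}{z{\left(0,-4 \right)}} - \frac{231}{-16 - 65} = \frac{81}{\sqrt{\left(-4\right)^{2} + 0^{2}}} - \frac{231}{-16 - 65} = \frac{81}{\sqrt{16 + 0}} - \frac{231}{-16 - 65} = \frac{81}{\sqrt{16}} - \frac{231}{-81} = \frac{81}{4} - - \frac{77}{27} = 81 \cdot \frac{1}{4} + \frac{77}{27} = \frac{81}{4} + \frac{77}{27} = \frac{2495}{108}$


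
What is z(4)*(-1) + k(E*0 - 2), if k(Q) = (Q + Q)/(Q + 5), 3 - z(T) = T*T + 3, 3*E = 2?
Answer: 44/3 ≈ 14.667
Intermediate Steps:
E = ⅔ (E = (⅓)*2 = ⅔ ≈ 0.66667)
z(T) = -T² (z(T) = 3 - (T*T + 3) = 3 - (T² + 3) = 3 - (3 + T²) = 3 + (-3 - T²) = -T²)
k(Q) = 2*Q/(5 + Q) (k(Q) = (2*Q)/(5 + Q) = 2*Q/(5 + Q))
z(4)*(-1) + k(E*0 - 2) = -1*4²*(-1) + 2*((⅔)*0 - 2)/(5 + ((⅔)*0 - 2)) = -1*16*(-1) + 2*(0 - 2)/(5 + (0 - 2)) = -16*(-1) + 2*(-2)/(5 - 2) = 16 + 2*(-2)/3 = 16 + 2*(-2)*(⅓) = 16 - 4/3 = 44/3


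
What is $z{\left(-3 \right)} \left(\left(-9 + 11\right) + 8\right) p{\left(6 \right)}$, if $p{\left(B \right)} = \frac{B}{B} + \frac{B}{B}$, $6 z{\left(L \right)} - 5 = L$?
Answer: $\frac{20}{3} \approx 6.6667$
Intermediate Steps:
$z{\left(L \right)} = \frac{5}{6} + \frac{L}{6}$
$p{\left(B \right)} = 2$ ($p{\left(B \right)} = 1 + 1 = 2$)
$z{\left(-3 \right)} \left(\left(-9 + 11\right) + 8\right) p{\left(6 \right)} = \left(\frac{5}{6} + \frac{1}{6} \left(-3\right)\right) \left(\left(-9 + 11\right) + 8\right) 2 = \left(\frac{5}{6} - \frac{1}{2}\right) \left(2 + 8\right) 2 = \frac{1}{3} \cdot 10 \cdot 2 = \frac{10}{3} \cdot 2 = \frac{20}{3}$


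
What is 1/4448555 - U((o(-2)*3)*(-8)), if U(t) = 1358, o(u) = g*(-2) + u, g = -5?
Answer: -6041137689/4448555 ≈ -1358.0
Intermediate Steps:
o(u) = 10 + u (o(u) = -5*(-2) + u = 10 + u)
1/4448555 - U((o(-2)*3)*(-8)) = 1/4448555 - 1*1358 = 1/4448555 - 1358 = -6041137689/4448555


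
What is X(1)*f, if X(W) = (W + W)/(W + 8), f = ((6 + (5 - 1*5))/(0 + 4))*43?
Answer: 43/3 ≈ 14.333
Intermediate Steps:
f = 129/2 (f = ((6 + (5 - 5))/4)*43 = ((6 + 0)*(¼))*43 = (6*(¼))*43 = (3/2)*43 = 129/2 ≈ 64.500)
X(W) = 2*W/(8 + W) (X(W) = (2*W)/(8 + W) = 2*W/(8 + W))
X(1)*f = (2*1/(8 + 1))*(129/2) = (2*1/9)*(129/2) = (2*1*(⅑))*(129/2) = (2/9)*(129/2) = 43/3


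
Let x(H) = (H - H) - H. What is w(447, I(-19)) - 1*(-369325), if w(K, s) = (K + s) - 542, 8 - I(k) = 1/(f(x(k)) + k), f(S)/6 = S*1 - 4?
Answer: 26215897/71 ≈ 3.6924e+5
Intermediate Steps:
x(H) = -H (x(H) = 0 - H = -H)
f(S) = -24 + 6*S (f(S) = 6*(S*1 - 4) = 6*(S - 4) = 6*(-4 + S) = -24 + 6*S)
I(k) = 8 - 1/(-24 - 5*k) (I(k) = 8 - 1/((-24 + 6*(-k)) + k) = 8 - 1/((-24 - 6*k) + k) = 8 - 1/(-24 - 5*k))
w(K, s) = -542 + K + s
w(447, I(-19)) - 1*(-369325) = (-542 + 447 + (193 + 40*(-19))/(24 + 5*(-19))) - 1*(-369325) = (-542 + 447 + (193 - 760)/(24 - 95)) + 369325 = (-542 + 447 - 567/(-71)) + 369325 = (-542 + 447 - 1/71*(-567)) + 369325 = (-542 + 447 + 567/71) + 369325 = -6178/71 + 369325 = 26215897/71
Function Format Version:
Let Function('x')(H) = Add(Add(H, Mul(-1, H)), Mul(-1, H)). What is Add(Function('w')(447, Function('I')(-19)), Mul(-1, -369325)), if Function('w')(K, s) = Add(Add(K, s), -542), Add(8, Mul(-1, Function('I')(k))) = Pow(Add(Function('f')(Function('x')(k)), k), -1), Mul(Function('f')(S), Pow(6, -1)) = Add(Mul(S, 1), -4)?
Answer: Rational(26215897, 71) ≈ 3.6924e+5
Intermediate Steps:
Function('x')(H) = Mul(-1, H) (Function('x')(H) = Add(0, Mul(-1, H)) = Mul(-1, H))
Function('f')(S) = Add(-24, Mul(6, S)) (Function('f')(S) = Mul(6, Add(Mul(S, 1), -4)) = Mul(6, Add(S, -4)) = Mul(6, Add(-4, S)) = Add(-24, Mul(6, S)))
Function('I')(k) = Add(8, Mul(-1, Pow(Add(-24, Mul(-5, k)), -1))) (Function('I')(k) = Add(8, Mul(-1, Pow(Add(Add(-24, Mul(6, Mul(-1, k))), k), -1))) = Add(8, Mul(-1, Pow(Add(Add(-24, Mul(-6, k)), k), -1))) = Add(8, Mul(-1, Pow(Add(-24, Mul(-5, k)), -1))))
Function('w')(K, s) = Add(-542, K, s)
Add(Function('w')(447, Function('I')(-19)), Mul(-1, -369325)) = Add(Add(-542, 447, Mul(Pow(Add(24, Mul(5, -19)), -1), Add(193, Mul(40, -19)))), Mul(-1, -369325)) = Add(Add(-542, 447, Mul(Pow(Add(24, -95), -1), Add(193, -760))), 369325) = Add(Add(-542, 447, Mul(Pow(-71, -1), -567)), 369325) = Add(Add(-542, 447, Mul(Rational(-1, 71), -567)), 369325) = Add(Add(-542, 447, Rational(567, 71)), 369325) = Add(Rational(-6178, 71), 369325) = Rational(26215897, 71)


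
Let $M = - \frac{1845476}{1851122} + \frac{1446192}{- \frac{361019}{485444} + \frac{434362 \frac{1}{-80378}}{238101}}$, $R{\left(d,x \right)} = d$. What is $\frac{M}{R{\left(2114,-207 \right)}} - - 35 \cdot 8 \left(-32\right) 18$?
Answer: $- \frac{548204018030373789039590808791}{3379805949155564216659735} \approx -1.622 \cdot 10^{5}$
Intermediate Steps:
$M = - \frac{6217829101128784353417495982}{3197545836476408908855}$ ($M = \left(-1845476\right) \frac{1}{1851122} + \frac{1446192}{\left(-361019\right) \frac{1}{485444} + 434362 \left(- \frac{1}{80378}\right) \frac{1}{238101}} = - \frac{922738}{925561} + \frac{1446192}{- \frac{361019}{485444} - \frac{217181}{9569041089}} = - \frac{922738}{925561} + \frac{1446192}{- \frac{3454711074123055}{4645233582408516}} = - \frac{922738}{925561} + 1446192 \left(- \frac{4645233582408516}{3454711074123055}\right) = - \frac{922738}{925561} - \frac{6717899645010536571072}{3454711074123055} = - \frac{6217829101128784353417495982}{3197545836476408908855} \approx -1.9446 \cdot 10^{6}$)
$\frac{M}{R{\left(2114,-207 \right)}} - - 35 \cdot 8 \left(-32\right) 18 = - \frac{6217829101128784353417495982}{3197545836476408908855 \cdot 2114} - - 35 \cdot 8 \left(-32\right) 18 = \left(- \frac{6217829101128784353417495982}{3197545836476408908855}\right) \frac{1}{2114} - - 35 \left(\left(-256\right) 18\right) = - \frac{3108914550564392176708747991}{3379805949155564216659735} - \left(-35\right) \left(-4608\right) = - \frac{3108914550564392176708747991}{3379805949155564216659735} - 161280 = - \frac{548204018030373789039590808791}{3379805949155564216659735}$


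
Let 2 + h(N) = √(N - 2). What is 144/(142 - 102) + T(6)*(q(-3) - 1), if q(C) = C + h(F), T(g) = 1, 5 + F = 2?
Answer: -12/5 + I*√5 ≈ -2.4 + 2.2361*I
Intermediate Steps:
F = -3 (F = -5 + 2 = -3)
h(N) = -2 + √(-2 + N) (h(N) = -2 + √(N - 2) = -2 + √(-2 + N))
q(C) = -2 + C + I*√5 (q(C) = C + (-2 + √(-2 - 3)) = C + (-2 + √(-5)) = C + (-2 + I*√5) = -2 + C + I*√5)
144/(142 - 102) + T(6)*(q(-3) - 1) = 144/(142 - 102) + 1*((-2 - 3 + I*√5) - 1) = 144/40 + 1*((-5 + I*√5) - 1) = (1/40)*144 + 1*(-6 + I*√5) = 18/5 + (-6 + I*√5) = -12/5 + I*√5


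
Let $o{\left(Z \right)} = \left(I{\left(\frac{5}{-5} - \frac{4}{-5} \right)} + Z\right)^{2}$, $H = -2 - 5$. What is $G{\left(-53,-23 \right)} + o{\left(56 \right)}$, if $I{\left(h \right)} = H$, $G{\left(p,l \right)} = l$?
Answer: $2378$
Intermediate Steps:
$H = -7$ ($H = -2 - 5 = -7$)
$I{\left(h \right)} = -7$
$o{\left(Z \right)} = \left(-7 + Z\right)^{2}$
$G{\left(-53,-23 \right)} + o{\left(56 \right)} = -23 + \left(-7 + 56\right)^{2} = -23 + 49^{2} = -23 + 2401 = 2378$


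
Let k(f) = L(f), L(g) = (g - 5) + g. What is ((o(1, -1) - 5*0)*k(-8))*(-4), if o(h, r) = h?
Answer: 84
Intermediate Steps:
L(g) = -5 + 2*g (L(g) = (-5 + g) + g = -5 + 2*g)
k(f) = -5 + 2*f
((o(1, -1) - 5*0)*k(-8))*(-4) = ((1 - 5*0)*(-5 + 2*(-8)))*(-4) = ((1 + 0)*(-5 - 16))*(-4) = (1*(-21))*(-4) = -21*(-4) = 84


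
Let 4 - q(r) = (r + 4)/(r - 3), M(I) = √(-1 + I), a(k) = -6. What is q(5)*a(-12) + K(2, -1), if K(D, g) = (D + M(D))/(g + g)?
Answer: 3/2 ≈ 1.5000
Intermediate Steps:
q(r) = 4 - (4 + r)/(-3 + r) (q(r) = 4 - (r + 4)/(r - 3) = 4 - (4 + r)/(-3 + r))
K(D, g) = (D + √(-1 + D))/(2*g) (K(D, g) = (D + √(-1 + D))/(g + g) = (D + √(-1 + D))/((2*g)) = (D + √(-1 + D))*(1/(2*g)) = (D + √(-1 + D))/(2*g))
q(5)*a(-12) + K(2, -1) = ((-16 + 3*5)/(-3 + 5))*(-6) + (½)*(2 + √(-1 + 2))/(-1) = ((-16 + 15)/2)*(-6) + (½)*(-1)*(2 + √1) = ((½)*(-1))*(-6) + (½)*(-1)*(2 + 1) = -½*(-6) + (½)*(-1)*3 = 3 - 3/2 = 3/2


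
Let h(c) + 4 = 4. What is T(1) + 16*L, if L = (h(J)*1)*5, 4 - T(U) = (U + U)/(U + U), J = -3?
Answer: 3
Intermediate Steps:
h(c) = 0 (h(c) = -4 + 4 = 0)
T(U) = 3 (T(U) = 4 - (U + U)/(U + U) = 4 - 2*U/(2*U) = 4 - 2*U*1/(2*U) = 4 - 1*1 = 4 - 1 = 3)
L = 0 (L = (0*1)*5 = 0*5 = 0)
T(1) + 16*L = 3 + 16*0 = 3 + 0 = 3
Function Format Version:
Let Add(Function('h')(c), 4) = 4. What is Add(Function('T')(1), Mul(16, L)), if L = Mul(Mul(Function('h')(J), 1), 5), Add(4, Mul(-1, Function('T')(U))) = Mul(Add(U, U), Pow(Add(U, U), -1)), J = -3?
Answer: 3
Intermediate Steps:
Function('h')(c) = 0 (Function('h')(c) = Add(-4, 4) = 0)
Function('T')(U) = 3 (Function('T')(U) = Add(4, Mul(-1, Mul(Add(U, U), Pow(Add(U, U), -1)))) = Add(4, Mul(-1, Mul(Mul(2, U), Pow(Mul(2, U), -1)))) = Add(4, Mul(-1, Mul(Mul(2, U), Mul(Rational(1, 2), Pow(U, -1))))) = Add(4, Mul(-1, 1)) = Add(4, -1) = 3)
L = 0 (L = Mul(Mul(0, 1), 5) = Mul(0, 5) = 0)
Add(Function('T')(1), Mul(16, L)) = Add(3, Mul(16, 0)) = Add(3, 0) = 3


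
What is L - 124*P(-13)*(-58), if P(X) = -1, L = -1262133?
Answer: -1269325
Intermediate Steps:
L - 124*P(-13)*(-58) = -1262133 - 124*(-1)*(-58) = -1262133 - (-124)*(-58) = -1262133 - 1*7192 = -1262133 - 7192 = -1269325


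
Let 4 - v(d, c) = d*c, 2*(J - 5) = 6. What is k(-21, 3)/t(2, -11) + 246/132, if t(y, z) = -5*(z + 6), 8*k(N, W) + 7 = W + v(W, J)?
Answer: 959/550 ≈ 1.7436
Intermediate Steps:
J = 8 (J = 5 + (½)*6 = 5 + 3 = 8)
v(d, c) = 4 - c*d (v(d, c) = 4 - d*c = 4 - c*d)
k(N, W) = -3/8 - 7*W/8 (k(N, W) = -7/8 + (W + (4 - 1*8*W))/8 = -7/8 + (W + (4 - 8*W))/8 = -7/8 + (4 - 7*W)/8 = -7/8 + (½ - 7*W/8) = -3/8 - 7*W/8)
t(y, z) = -30 - 5*z (t(y, z) = -5*(6 + z) = -30 - 5*z)
k(-21, 3)/t(2, -11) + 246/132 = (-3/8 - 7/8*3)/(-30 - 5*(-11)) + 246/132 = (-3/8 - 21/8)/(-30 + 55) + 246*(1/132) = -3/25 + 41/22 = 959/550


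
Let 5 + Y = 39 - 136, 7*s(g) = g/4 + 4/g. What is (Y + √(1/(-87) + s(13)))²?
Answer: (1615068 - √124542327)²/250715556 ≈ 10261.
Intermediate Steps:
s(g) = g/28 + 4/(7*g) (s(g) = (g/4 + 4/g)/7 = (4/g + g/4)/7 = g/28 + 4/(7*g))
Y = -102 (Y = -5 + (39 - 136) = -5 - 97 = -102)
(Y + √(1/(-87) + s(13)))² = (-102 + √(1/(-87) + (1/28)*(16 + 13²)/13))² = (-102 + √(-1/87 + (1/28)*(1/13)*(16 + 169)))² = (-102 + √(-1/87 + (1/28)*(1/13)*185))² = (-102 + √(-1/87 + 185/364))² = (-102 + √(15731/31668))² = (-102 + √124542327/15834)²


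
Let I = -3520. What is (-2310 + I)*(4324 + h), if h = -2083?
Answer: -13065030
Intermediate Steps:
(-2310 + I)*(4324 + h) = (-2310 - 3520)*(4324 - 2083) = -5830*2241 = -13065030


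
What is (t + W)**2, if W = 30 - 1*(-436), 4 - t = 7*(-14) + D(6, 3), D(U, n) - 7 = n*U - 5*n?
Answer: 311364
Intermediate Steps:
D(U, n) = 7 - 5*n + U*n (D(U, n) = 7 + (n*U - 5*n) = 7 + (U*n - 5*n) = 7 + (-5*n + U*n) = 7 - 5*n + U*n)
t = 92 (t = 4 - (7*(-14) + (7 - 5*3 + 6*3)) = 4 - (-98 + (7 - 15 + 18)) = 4 - (-98 + 10) = 4 - 1*(-88) = 4 + 88 = 92)
W = 466 (W = 30 + 436 = 466)
(t + W)**2 = (92 + 466)**2 = 558**2 = 311364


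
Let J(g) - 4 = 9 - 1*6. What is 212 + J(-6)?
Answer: 219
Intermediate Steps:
J(g) = 7 (J(g) = 4 + (9 - 1*6) = 4 + (9 - 6) = 4 + 3 = 7)
212 + J(-6) = 212 + 7 = 219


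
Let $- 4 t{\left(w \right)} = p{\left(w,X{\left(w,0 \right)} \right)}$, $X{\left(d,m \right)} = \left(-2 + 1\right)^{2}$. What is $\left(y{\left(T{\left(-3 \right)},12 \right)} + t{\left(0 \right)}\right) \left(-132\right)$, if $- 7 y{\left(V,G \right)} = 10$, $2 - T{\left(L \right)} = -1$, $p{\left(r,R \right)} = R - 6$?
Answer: $\frac{165}{7} \approx 23.571$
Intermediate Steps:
$X{\left(d,m \right)} = 1$ ($X{\left(d,m \right)} = \left(-1\right)^{2} = 1$)
$p{\left(r,R \right)} = -6 + R$ ($p{\left(r,R \right)} = R - 6 = -6 + R$)
$T{\left(L \right)} = 3$ ($T{\left(L \right)} = 2 - -1 = 2 + 1 = 3$)
$t{\left(w \right)} = \frac{5}{4}$ ($t{\left(w \right)} = - \frac{-6 + 1}{4} = \left(- \frac{1}{4}\right) \left(-5\right) = \frac{5}{4}$)
$y{\left(V,G \right)} = - \frac{10}{7}$ ($y{\left(V,G \right)} = \left(- \frac{1}{7}\right) 10 = - \frac{10}{7}$)
$\left(y{\left(T{\left(-3 \right)},12 \right)} + t{\left(0 \right)}\right) \left(-132\right) = \left(- \frac{10}{7} + \frac{5}{4}\right) \left(-132\right) = \left(- \frac{5}{28}\right) \left(-132\right) = \frac{165}{7}$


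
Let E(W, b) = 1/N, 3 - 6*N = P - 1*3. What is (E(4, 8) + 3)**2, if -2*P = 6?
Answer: 121/9 ≈ 13.444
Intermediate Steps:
P = -3 (P = -1/2*6 = -3)
N = 3/2 (N = 1/2 - (-3 - 1*3)/6 = 1/2 - (-3 - 3)/6 = 1/2 - 1/6*(-6) = 1/2 + 1 = 3/2 ≈ 1.5000)
E(W, b) = 2/3 (E(W, b) = 1/(3/2) = 2/3)
(E(4, 8) + 3)**2 = (2/3 + 3)**2 = (11/3)**2 = 121/9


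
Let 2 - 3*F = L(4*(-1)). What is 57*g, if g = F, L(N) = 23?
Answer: -399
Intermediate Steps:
F = -7 (F = ⅔ - ⅓*23 = ⅔ - 23/3 = -7)
g = -7
57*g = 57*(-7) = -399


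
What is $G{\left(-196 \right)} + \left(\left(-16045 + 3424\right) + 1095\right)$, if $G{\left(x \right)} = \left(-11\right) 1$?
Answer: $-11537$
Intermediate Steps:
$G{\left(x \right)} = -11$
$G{\left(-196 \right)} + \left(\left(-16045 + 3424\right) + 1095\right) = -11 + \left(\left(-16045 + 3424\right) + 1095\right) = -11 + \left(-12621 + 1095\right) = -11 - 11526 = -11537$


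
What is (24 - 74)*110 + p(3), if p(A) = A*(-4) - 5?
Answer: -5517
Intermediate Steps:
p(A) = -5 - 4*A (p(A) = -4*A - 5 = -5 - 4*A)
(24 - 74)*110 + p(3) = (24 - 74)*110 + (-5 - 4*3) = -50*110 + (-5 - 12) = -5500 - 17 = -5517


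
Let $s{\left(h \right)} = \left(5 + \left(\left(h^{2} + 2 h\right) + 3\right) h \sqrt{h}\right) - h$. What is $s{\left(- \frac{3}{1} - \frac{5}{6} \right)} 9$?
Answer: $\frac{159}{2} - \frac{8303 i \sqrt{138}}{144} \approx 79.5 - 677.35 i$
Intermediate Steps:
$s{\left(h \right)} = 5 - h + h^{\frac{3}{2}} \left(3 + h^{2} + 2 h\right)$ ($s{\left(h \right)} = \left(5 + \left(3 + h^{2} + 2 h\right) h^{\frac{3}{2}}\right) - h = \left(5 + h^{\frac{3}{2}} \left(3 + h^{2} + 2 h\right)\right) - h = 5 - h + h^{\frac{3}{2}} \left(3 + h^{2} + 2 h\right)$)
$s{\left(- \frac{3}{1} - \frac{5}{6} \right)} 9 = \left(5 + \left(- \frac{3}{1} - \frac{5}{6}\right)^{\frac{7}{2}} - \left(- \frac{3}{1} - \frac{5}{6}\right) + 2 \left(- \frac{3}{1} - \frac{5}{6}\right)^{\frac{5}{2}} + 3 \left(- \frac{3}{1} - \frac{5}{6}\right)^{\frac{3}{2}}\right) 9 = \left(5 + \left(\left(-3\right) 1 - \frac{5}{6}\right)^{\frac{7}{2}} - \left(\left(-3\right) 1 - \frac{5}{6}\right) + 2 \left(\left(-3\right) 1 - \frac{5}{6}\right)^{\frac{5}{2}} + 3 \left(\left(-3\right) 1 - \frac{5}{6}\right)^{\frac{3}{2}}\right) 9 = \left(5 + \left(-3 - \frac{5}{6}\right)^{\frac{7}{2}} - \left(-3 - \frac{5}{6}\right) + 2 \left(-3 - \frac{5}{6}\right)^{\frac{5}{2}} + 3 \left(-3 - \frac{5}{6}\right)^{\frac{3}{2}}\right) 9 = \left(5 + \left(- \frac{23}{6}\right)^{\frac{7}{2}} - - \frac{23}{6} + 2 \left(- \frac{23}{6}\right)^{\frac{5}{2}} + 3 \left(- \frac{23}{6}\right)^{\frac{3}{2}}\right) 9 = \left(5 - \frac{12167 i \sqrt{138}}{1296} + \frac{23}{6} + 2 \frac{529 i \sqrt{138}}{216} + 3 \left(- \frac{23 i \sqrt{138}}{36}\right)\right) 9 = \left(5 - \frac{12167 i \sqrt{138}}{1296} + \frac{23}{6} + \frac{529 i \sqrt{138}}{108} - \frac{23 i \sqrt{138}}{12}\right) 9 = \left(\frac{53}{6} - \frac{8303 i \sqrt{138}}{1296}\right) 9 = \frac{159}{2} - \frac{8303 i \sqrt{138}}{144}$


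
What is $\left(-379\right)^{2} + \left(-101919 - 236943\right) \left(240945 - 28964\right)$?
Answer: $-71832161981$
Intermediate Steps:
$\left(-379\right)^{2} + \left(-101919 - 236943\right) \left(240945 - 28964\right) = 143641 - 71832305622 = -71832161981$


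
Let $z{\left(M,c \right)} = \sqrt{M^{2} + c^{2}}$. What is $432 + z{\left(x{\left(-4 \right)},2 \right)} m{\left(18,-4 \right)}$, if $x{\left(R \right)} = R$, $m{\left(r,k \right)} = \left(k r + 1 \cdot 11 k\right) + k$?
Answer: $432 - 240 \sqrt{5} \approx -104.66$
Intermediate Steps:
$m{\left(r,k \right)} = 12 k + k r$ ($m{\left(r,k \right)} = \left(k r + 11 k\right) + k = \left(11 k + k r\right) + k = 12 k + k r$)
$432 + z{\left(x{\left(-4 \right)},2 \right)} m{\left(18,-4 \right)} = 432 + \sqrt{\left(-4\right)^{2} + 2^{2}} \left(- 4 \left(12 + 18\right)\right) = 432 + \sqrt{16 + 4} \left(\left(-4\right) 30\right) = 432 + \sqrt{20} \left(-120\right) = 432 + 2 \sqrt{5} \left(-120\right) = 432 - 240 \sqrt{5}$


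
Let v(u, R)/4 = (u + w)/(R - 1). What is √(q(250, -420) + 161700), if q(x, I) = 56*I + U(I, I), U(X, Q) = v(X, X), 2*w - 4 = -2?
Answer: 4*√1530741686/421 ≈ 371.73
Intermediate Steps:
w = 1 (w = 2 + (½)*(-2) = 2 - 1 = 1)
v(u, R) = 4*(1 + u)/(-1 + R) (v(u, R) = 4*((u + 1)/(R - 1)) = 4*((1 + u)/(-1 + R)) = 4*(1 + u)/(-1 + R))
U(X, Q) = 4*(1 + X)/(-1 + X)
q(x, I) = 56*I + 4*(1 + I)/(-1 + I)
√(q(250, -420) + 161700) = √(4*(1 - 13*(-420) + 14*(-420)²)/(-1 - 420) + 161700) = √(4*(1 + 5460 + 14*176400)/(-421) + 161700) = √(4*(-1/421)*(1 + 5460 + 2469600) + 161700) = √(4*(-1/421)*2475061 + 161700) = √(-9900244/421 + 161700) = √(58175456/421) = 4*√1530741686/421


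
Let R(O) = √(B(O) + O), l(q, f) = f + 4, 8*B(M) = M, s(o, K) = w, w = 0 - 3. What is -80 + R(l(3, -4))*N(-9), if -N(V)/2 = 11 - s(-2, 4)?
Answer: -80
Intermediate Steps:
w = -3
s(o, K) = -3
B(M) = M/8
l(q, f) = 4 + f
N(V) = -28 (N(V) = -2*(11 - 1*(-3)) = -2*(11 + 3) = -2*14 = -28)
R(O) = 3*√2*√O/4 (R(O) = √(O/8 + O) = √(9*O/8) = 3*√2*√O/4)
-80 + R(l(3, -4))*N(-9) = -80 + (3*√2*√(4 - 4)/4)*(-28) = -80 + (3*√2*√0/4)*(-28) = -80 + ((¾)*√2*0)*(-28) = -80 + 0*(-28) = -80 + 0 = -80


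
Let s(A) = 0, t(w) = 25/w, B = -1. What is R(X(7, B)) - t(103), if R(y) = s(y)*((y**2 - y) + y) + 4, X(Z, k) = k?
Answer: 387/103 ≈ 3.7573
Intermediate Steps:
R(y) = 4 (R(y) = 0*((y**2 - y) + y) + 4 = 0*y**2 + 4 = 0 + 4 = 4)
R(X(7, B)) - t(103) = 4 - 25/103 = 387/103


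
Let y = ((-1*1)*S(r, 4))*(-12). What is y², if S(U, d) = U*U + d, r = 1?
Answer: 3600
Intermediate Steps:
S(U, d) = d + U² (S(U, d) = U² + d = d + U²)
y = 60 (y = ((-1*1)*(4 + 1²))*(-12) = -(4 + 1)*(-12) = -1*5*(-12) = -5*(-12) = 60)
y² = 60² = 3600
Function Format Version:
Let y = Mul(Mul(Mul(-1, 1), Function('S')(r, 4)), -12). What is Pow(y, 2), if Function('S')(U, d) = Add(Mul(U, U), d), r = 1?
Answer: 3600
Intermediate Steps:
Function('S')(U, d) = Add(d, Pow(U, 2)) (Function('S')(U, d) = Add(Pow(U, 2), d) = Add(d, Pow(U, 2)))
y = 60 (y = Mul(Mul(Mul(-1, 1), Add(4, Pow(1, 2))), -12) = Mul(Mul(-1, Add(4, 1)), -12) = Mul(Mul(-1, 5), -12) = Mul(-5, -12) = 60)
Pow(y, 2) = Pow(60, 2) = 3600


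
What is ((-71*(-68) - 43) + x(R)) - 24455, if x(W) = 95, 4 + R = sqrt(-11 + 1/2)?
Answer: -19575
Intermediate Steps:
R = -4 + I*sqrt(42)/2 (R = -4 + sqrt(-11 + 1/2) = -4 + sqrt(-21/2) = -4 + I*sqrt(42)/2 ≈ -4.0 + 3.2404*I)
((-71*(-68) - 43) + x(R)) - 24455 = ((-71*(-68) - 43) + 95) - 24455 = ((4828 - 43) + 95) - 24455 = (4785 + 95) - 24455 = 4880 - 24455 = -19575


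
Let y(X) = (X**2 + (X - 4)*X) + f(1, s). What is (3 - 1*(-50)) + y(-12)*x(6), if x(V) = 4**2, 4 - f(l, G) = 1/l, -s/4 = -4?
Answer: 5477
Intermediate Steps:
s = 16 (s = -4*(-4) = 16)
f(l, G) = 4 - 1/l
y(X) = 3 + X**2 + X*(-4 + X) (y(X) = (X**2 + (X - 4)*X) + (4 - 1/1) = (X**2 + (-4 + X)*X) + (4 - 1*1) = (X**2 + X*(-4 + X)) + (4 - 1) = (X**2 + X*(-4 + X)) + 3 = 3 + X**2 + X*(-4 + X))
x(V) = 16
(3 - 1*(-50)) + y(-12)*x(6) = (3 - 1*(-50)) + (3 - 4*(-12) + 2*(-12)**2)*16 = (3 + 50) + (3 + 48 + 2*144)*16 = 53 + (3 + 48 + 288)*16 = 53 + 339*16 = 53 + 5424 = 5477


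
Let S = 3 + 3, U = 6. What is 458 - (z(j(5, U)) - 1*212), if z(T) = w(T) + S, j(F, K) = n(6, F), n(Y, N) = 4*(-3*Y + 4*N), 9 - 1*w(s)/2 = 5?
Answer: 656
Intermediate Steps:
w(s) = 8 (w(s) = 18 - 2*5 = 18 - 10 = 8)
S = 6
n(Y, N) = -12*Y + 16*N
j(F, K) = -72 + 16*F (j(F, K) = -12*6 + 16*F = -72 + 16*F)
z(T) = 14 (z(T) = 8 + 6 = 14)
458 - (z(j(5, U)) - 1*212) = 458 - (14 - 1*212) = 458 - (14 - 212) = 458 - 1*(-198) = 458 + 198 = 656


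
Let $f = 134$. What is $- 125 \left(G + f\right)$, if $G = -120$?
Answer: $-1750$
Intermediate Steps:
$- 125 \left(G + f\right) = - 125 \left(-120 + 134\right) = \left(-125\right) 14 = -1750$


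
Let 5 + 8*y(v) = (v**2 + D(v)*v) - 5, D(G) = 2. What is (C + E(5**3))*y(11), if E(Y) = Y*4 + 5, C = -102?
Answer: 53599/8 ≈ 6699.9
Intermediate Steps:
E(Y) = 5 + 4*Y (E(Y) = 4*Y + 5 = 5 + 4*Y)
y(v) = -5/4 + v/4 + v**2/8 (y(v) = -5/8 + ((v**2 + 2*v) - 5)/8 = -5/8 + (-5 + v**2 + 2*v)/8 = -5/8 + (-5/8 + v/4 + v**2/8) = -5/4 + v/4 + v**2/8)
(C + E(5**3))*y(11) = (-102 + (5 + 4*5**3))*(-5/4 + (1/4)*11 + (1/8)*11**2) = (-102 + (5 + 4*125))*(-5/4 + 11/4 + (1/8)*121) = (-102 + (5 + 500))*(-5/4 + 11/4 + 121/8) = (-102 + 505)*(133/8) = 403*(133/8) = 53599/8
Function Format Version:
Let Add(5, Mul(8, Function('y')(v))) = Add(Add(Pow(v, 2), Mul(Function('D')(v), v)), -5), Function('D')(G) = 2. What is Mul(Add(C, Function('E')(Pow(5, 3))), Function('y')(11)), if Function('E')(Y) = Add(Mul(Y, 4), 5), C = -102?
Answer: Rational(53599, 8) ≈ 6699.9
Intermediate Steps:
Function('E')(Y) = Add(5, Mul(4, Y)) (Function('E')(Y) = Add(Mul(4, Y), 5) = Add(5, Mul(4, Y)))
Function('y')(v) = Add(Rational(-5, 4), Mul(Rational(1, 4), v), Mul(Rational(1, 8), Pow(v, 2))) (Function('y')(v) = Add(Rational(-5, 8), Mul(Rational(1, 8), Add(Add(Pow(v, 2), Mul(2, v)), -5))) = Add(Rational(-5, 8), Mul(Rational(1, 8), Add(-5, Pow(v, 2), Mul(2, v)))) = Add(Rational(-5, 8), Add(Rational(-5, 8), Mul(Rational(1, 4), v), Mul(Rational(1, 8), Pow(v, 2)))) = Add(Rational(-5, 4), Mul(Rational(1, 4), v), Mul(Rational(1, 8), Pow(v, 2))))
Mul(Add(C, Function('E')(Pow(5, 3))), Function('y')(11)) = Mul(Add(-102, Add(5, Mul(4, Pow(5, 3)))), Add(Rational(-5, 4), Mul(Rational(1, 4), 11), Mul(Rational(1, 8), Pow(11, 2)))) = Mul(Add(-102, Add(5, Mul(4, 125))), Add(Rational(-5, 4), Rational(11, 4), Mul(Rational(1, 8), 121))) = Mul(Add(-102, Add(5, 500)), Add(Rational(-5, 4), Rational(11, 4), Rational(121, 8))) = Mul(Add(-102, 505), Rational(133, 8)) = Mul(403, Rational(133, 8)) = Rational(53599, 8)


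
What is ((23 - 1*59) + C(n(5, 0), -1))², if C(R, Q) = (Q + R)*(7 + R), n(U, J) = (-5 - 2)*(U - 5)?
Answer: 1849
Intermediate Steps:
n(U, J) = 35 - 7*U (n(U, J) = -7*(-5 + U) = 35 - 7*U)
C(R, Q) = (7 + R)*(Q + R)
((23 - 1*59) + C(n(5, 0), -1))² = ((23 - 1*59) + ((35 - 7*5)² + 7*(-1) + 7*(35 - 7*5) - (35 - 7*5)))² = ((23 - 59) + ((35 - 35)² - 7 + 7*(35 - 35) - (35 - 35)))² = (-36 + (0² - 7 + 7*0 - 1*0))² = (-36 + (0 - 7 + 0 + 0))² = (-36 - 7)² = (-43)² = 1849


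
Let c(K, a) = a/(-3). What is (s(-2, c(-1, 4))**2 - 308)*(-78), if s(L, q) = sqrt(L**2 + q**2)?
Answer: 70720/3 ≈ 23573.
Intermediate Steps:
c(K, a) = -a/3 (c(K, a) = a*(-1/3) = -a/3)
(s(-2, c(-1, 4))**2 - 308)*(-78) = ((sqrt((-2)**2 + (-1/3*4)**2))**2 - 308)*(-78) = ((sqrt(4 + (-4/3)**2))**2 - 308)*(-78) = ((sqrt(4 + 16/9))**2 - 308)*(-78) = ((sqrt(52/9))**2 - 308)*(-78) = ((2*sqrt(13)/3)**2 - 308)*(-78) = (52/9 - 308)*(-78) = -2720/9*(-78) = 70720/3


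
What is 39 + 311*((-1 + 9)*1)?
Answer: 2527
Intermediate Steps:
39 + 311*((-1 + 9)*1) = 39 + 311*(8*1) = 39 + 311*8 = 39 + 2488 = 2527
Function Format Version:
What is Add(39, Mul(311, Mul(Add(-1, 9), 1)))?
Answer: 2527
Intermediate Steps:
Add(39, Mul(311, Mul(Add(-1, 9), 1))) = Add(39, Mul(311, Mul(8, 1))) = Add(39, Mul(311, 8)) = Add(39, 2488) = 2527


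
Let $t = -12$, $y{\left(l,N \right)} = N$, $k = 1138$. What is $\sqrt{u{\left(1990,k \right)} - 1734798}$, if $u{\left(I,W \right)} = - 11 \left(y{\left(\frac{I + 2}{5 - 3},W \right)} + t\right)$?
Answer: $4 i \sqrt{109199} \approx 1321.8 i$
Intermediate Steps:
$u{\left(I,W \right)} = 132 - 11 W$ ($u{\left(I,W \right)} = - 11 \left(W - 12\right) = - 11 \left(-12 + W\right) = 132 - 11 W$)
$\sqrt{u{\left(1990,k \right)} - 1734798} = \sqrt{\left(132 - 12518\right) - 1734798} = \sqrt{-12386 - 1734798} = \sqrt{-1747184} = 4 i \sqrt{109199}$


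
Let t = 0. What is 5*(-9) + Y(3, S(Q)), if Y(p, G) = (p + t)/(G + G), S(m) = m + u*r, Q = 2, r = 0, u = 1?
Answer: -177/4 ≈ -44.250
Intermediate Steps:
S(m) = m (S(m) = m + 1*0 = m + 0 = m)
Y(p, G) = p/(2*G) (Y(p, G) = (p + 0)/(G + G) = p/((2*G)) = p*(1/(2*G)) = p/(2*G))
5*(-9) + Y(3, S(Q)) = 5*(-9) + (½)*3/2 = -45 + (½)*3*(½) = -45 + ¾ = -177/4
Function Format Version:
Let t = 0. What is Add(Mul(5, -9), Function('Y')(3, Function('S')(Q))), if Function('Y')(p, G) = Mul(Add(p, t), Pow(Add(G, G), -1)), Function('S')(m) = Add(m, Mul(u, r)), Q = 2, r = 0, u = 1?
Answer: Rational(-177, 4) ≈ -44.250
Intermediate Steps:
Function('S')(m) = m (Function('S')(m) = Add(m, Mul(1, 0)) = Add(m, 0) = m)
Function('Y')(p, G) = Mul(Rational(1, 2), p, Pow(G, -1)) (Function('Y')(p, G) = Mul(Add(p, 0), Pow(Add(G, G), -1)) = Mul(p, Pow(Mul(2, G), -1)) = Mul(p, Mul(Rational(1, 2), Pow(G, -1))) = Mul(Rational(1, 2), p, Pow(G, -1)))
Add(Mul(5, -9), Function('Y')(3, Function('S')(Q))) = Add(Mul(5, -9), Mul(Rational(1, 2), 3, Pow(2, -1))) = Add(-45, Mul(Rational(1, 2), 3, Rational(1, 2))) = Add(-45, Rational(3, 4)) = Rational(-177, 4)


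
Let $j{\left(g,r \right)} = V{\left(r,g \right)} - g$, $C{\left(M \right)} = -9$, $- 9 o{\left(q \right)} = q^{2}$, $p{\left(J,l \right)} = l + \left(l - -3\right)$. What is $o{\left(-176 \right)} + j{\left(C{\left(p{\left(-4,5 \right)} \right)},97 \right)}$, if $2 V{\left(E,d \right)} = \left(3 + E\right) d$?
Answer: $- \frac{34945}{9} \approx -3882.8$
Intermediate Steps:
$p{\left(J,l \right)} = 3 + 2 l$ ($p{\left(J,l \right)} = l + \left(l + 3\right) = l + \left(3 + l\right) = 3 + 2 l$)
$V{\left(E,d \right)} = \frac{d \left(3 + E\right)}{2}$ ($V{\left(E,d \right)} = \frac{\left(3 + E\right) d}{2} = \frac{d \left(3 + E\right)}{2}$)
$o{\left(q \right)} = - \frac{q^{2}}{9}$
$j{\left(g,r \right)} = - g + \frac{g \left(3 + r\right)}{2}$ ($j{\left(g,r \right)} = \frac{g \left(3 + r\right)}{2} - g = - g + \frac{g \left(3 + r\right)}{2}$)
$o{\left(-176 \right)} + j{\left(C{\left(p{\left(-4,5 \right)} \right)},97 \right)} = - \frac{\left(-176\right)^{2}}{9} + \frac{1}{2} \left(-9\right) \left(1 + 97\right) = \left(- \frac{1}{9}\right) 30976 + \frac{1}{2} \left(-9\right) 98 = - \frac{30976}{9} - 441 = - \frac{34945}{9}$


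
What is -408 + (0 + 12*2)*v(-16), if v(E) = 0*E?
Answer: -408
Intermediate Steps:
v(E) = 0
-408 + (0 + 12*2)*v(-16) = -408 + (0 + 12*2)*0 = -408 + (0 + 24)*0 = -408 + 24*0 = -408 + 0 = -408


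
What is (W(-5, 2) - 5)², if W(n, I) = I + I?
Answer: 1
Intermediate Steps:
W(n, I) = 2*I
(W(-5, 2) - 5)² = (2*2 - 5)² = (4 - 5)² = (-1)² = 1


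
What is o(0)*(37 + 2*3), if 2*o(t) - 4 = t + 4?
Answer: 172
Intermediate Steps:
o(t) = 4 + t/2 (o(t) = 2 + (t + 4)/2 = 2 + (4 + t)/2 = 2 + (2 + t/2) = 4 + t/2)
o(0)*(37 + 2*3) = (4 + (½)*0)*(37 + 2*3) = (4 + 0)*(37 + 6) = 4*43 = 172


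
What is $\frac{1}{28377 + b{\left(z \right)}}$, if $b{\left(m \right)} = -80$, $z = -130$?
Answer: $\frac{1}{28297} \approx 3.5339 \cdot 10^{-5}$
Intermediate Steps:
$\frac{1}{28377 + b{\left(z \right)}} = \frac{1}{28377 - 80} = \frac{1}{28297}$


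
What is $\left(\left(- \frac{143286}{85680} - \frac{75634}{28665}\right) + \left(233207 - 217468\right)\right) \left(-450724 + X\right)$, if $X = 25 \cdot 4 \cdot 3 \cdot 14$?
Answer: $- \frac{526732946599301}{74970} \approx -7.0259 \cdot 10^{9}$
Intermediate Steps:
$X = 4200$ ($X = 25 \cdot 12 \cdot 14 = 300 \cdot 14 = 4200$)
$\left(\left(- \frac{143286}{85680} - \frac{75634}{28665}\right) + \left(233207 - 217468\right)\right) \left(-450724 + X\right) = \left(\left(- \frac{143286}{85680} - \frac{75634}{28665}\right) + \left(233207 - 217468\right)\right) \left(-450724 + 4200\right) = \left(\left(\left(-143286\right) \frac{1}{85680} - \frac{5818}{2205}\right) + 15739\right) \left(-446524\right) = \left(\left(- \frac{23881}{14280} - \frac{5818}{2205}\right) + 15739\right) \left(-446524\right) = \left(- \frac{1292749}{299880} + 15739\right) \left(-446524\right) = \frac{4718518571}{299880} \left(-446524\right) = - \frac{526732946599301}{74970}$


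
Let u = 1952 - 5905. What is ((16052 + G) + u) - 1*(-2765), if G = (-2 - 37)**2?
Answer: 16385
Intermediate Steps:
u = -3953
G = 1521 (G = (-39)**2 = 1521)
((16052 + G) + u) - 1*(-2765) = ((16052 + 1521) - 3953) - 1*(-2765) = (17573 - 3953) + 2765 = 13620 + 2765 = 16385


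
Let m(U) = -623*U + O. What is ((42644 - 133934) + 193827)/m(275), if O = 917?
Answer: -102537/170408 ≈ -0.60172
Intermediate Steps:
m(U) = 917 - 623*U (m(U) = -623*U + 917 = 917 - 623*U)
((42644 - 133934) + 193827)/m(275) = ((42644 - 133934) + 193827)/(917 - 623*275) = (-91290 + 193827)/(917 - 171325) = 102537/(-170408) = 102537*(-1/170408) = -102537/170408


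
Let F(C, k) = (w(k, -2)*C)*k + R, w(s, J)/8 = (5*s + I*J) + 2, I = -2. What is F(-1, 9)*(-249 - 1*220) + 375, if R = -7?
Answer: 1725826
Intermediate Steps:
w(s, J) = 16 - 16*J + 40*s (w(s, J) = 8*((5*s - 2*J) + 2) = 8*((-2*J + 5*s) + 2) = 8*(2 - 2*J + 5*s) = 16 - 16*J + 40*s)
F(C, k) = -7 + C*k*(48 + 40*k) (F(C, k) = ((16 - 16*(-2) + 40*k)*C)*k - 7 = ((16 + 32 + 40*k)*C)*k - 7 = ((48 + 40*k)*C)*k - 7 = (C*(48 + 40*k))*k - 7 = C*k*(48 + 40*k) - 7 = -7 + C*k*(48 + 40*k))
F(-1, 9)*(-249 - 1*220) + 375 = (-7 + 8*(-1)*9*(6 + 5*9))*(-249 - 1*220) + 375 = (-7 + 8*(-1)*9*(6 + 45))*(-249 - 220) + 375 = (-7 + 8*(-1)*9*51)*(-469) + 375 = (-7 - 3672)*(-469) + 375 = -3679*(-469) + 375 = 1725451 + 375 = 1725826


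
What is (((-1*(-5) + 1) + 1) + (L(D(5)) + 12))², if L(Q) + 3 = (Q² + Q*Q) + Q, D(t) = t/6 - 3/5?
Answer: 13520329/50625 ≈ 267.07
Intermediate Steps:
D(t) = -⅗ + t/6 (D(t) = t*(⅙) - 3*⅕ = t/6 - ⅗ = -⅗ + t/6)
L(Q) = -3 + Q + 2*Q² (L(Q) = -3 + ((Q² + Q*Q) + Q) = -3 + ((Q² + Q²) + Q) = -3 + (2*Q² + Q) = -3 + (Q + 2*Q²) = -3 + Q + 2*Q²)
(((-1*(-5) + 1) + 1) + (L(D(5)) + 12))² = (((-1*(-5) + 1) + 1) + ((-3 + (-⅗ + (⅙)*5) + 2*(-⅗ + (⅙)*5)²) + 12))² = (((5 + 1) + 1) + ((-3 + (-⅗ + ⅚) + 2*(-⅗ + ⅚)²) + 12))² = ((6 + 1) + ((-3 + 7/30 + 2*(7/30)²) + 12))² = (7 + ((-3 + 7/30 + 2*(49/900)) + 12))² = (7 + ((-3 + 7/30 + 49/450) + 12))² = (7 + (-598/225 + 12))² = (7 + 2102/225)² = (3677/225)² = 13520329/50625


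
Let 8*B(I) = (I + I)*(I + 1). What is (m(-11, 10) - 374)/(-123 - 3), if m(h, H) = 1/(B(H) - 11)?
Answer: 6170/2079 ≈ 2.9678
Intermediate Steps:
B(I) = I*(1 + I)/4 (B(I) = ((I + I)*(I + 1))/8 = ((2*I)*(1 + I))/8 = (2*I*(1 + I))/8 = I*(1 + I)/4)
m(h, H) = 1/(-11 + H*(1 + H)/4) (m(h, H) = 1/(H*(1 + H)/4 - 11) = 1/(-11 + H*(1 + H)/4))
(m(-11, 10) - 374)/(-123 - 3) = (4/(-44 + 10*(1 + 10)) - 374)/(-123 - 3) = (4/(-44 + 10*11) - 374)/(-126) = (4/(-44 + 110) - 374)*(-1/126) = (4/66 - 374)*(-1/126) = (4*(1/66) - 374)*(-1/126) = (2/33 - 374)*(-1/126) = -12340/33*(-1/126) = 6170/2079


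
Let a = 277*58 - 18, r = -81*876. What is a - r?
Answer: 87004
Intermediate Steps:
r = -70956
a = 16048 (a = 16066 - 18 = 16048)
a - r = 16048 - 1*(-70956) = 16048 + 70956 = 87004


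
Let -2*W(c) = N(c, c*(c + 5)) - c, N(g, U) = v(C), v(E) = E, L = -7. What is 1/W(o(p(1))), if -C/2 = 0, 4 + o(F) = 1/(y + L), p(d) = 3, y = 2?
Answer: -10/21 ≈ -0.47619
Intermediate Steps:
o(F) = -21/5 (o(F) = -4 + 1/(2 - 7) = -4 + 1/(-5) = -4 - ⅕ = -21/5)
C = 0 (C = -2*0 = 0)
N(g, U) = 0
W(c) = c/2 (W(c) = -(0 - c)/2 = -(-1)*c/2 = c/2)
1/W(o(p(1))) = 1/((½)*(-21/5)) = 1/(-21/10) = -10/21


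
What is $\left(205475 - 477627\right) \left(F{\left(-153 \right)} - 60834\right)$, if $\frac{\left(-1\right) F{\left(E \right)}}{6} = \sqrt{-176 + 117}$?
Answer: $16556094768 + 1632912 i \sqrt{59} \approx 1.6556 \cdot 10^{10} + 1.2543 \cdot 10^{7} i$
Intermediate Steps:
$F{\left(E \right)} = - 6 i \sqrt{59}$ ($F{\left(E \right)} = - 6 \sqrt{-176 + 117} = - 6 \sqrt{-59} = - 6 i \sqrt{59}$)
$\left(205475 - 477627\right) \left(F{\left(-153 \right)} - 60834\right) = \left(205475 - 477627\right) \left(- 6 i \sqrt{59} - 60834\right) = - 272152 \left(-60834 - 6 i \sqrt{59}\right) = 16556094768 + 1632912 i \sqrt{59}$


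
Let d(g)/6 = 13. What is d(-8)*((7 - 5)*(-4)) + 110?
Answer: -514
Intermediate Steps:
d(g) = 78 (d(g) = 6*13 = 78)
d(-8)*((7 - 5)*(-4)) + 110 = 78*((7 - 5)*(-4)) + 110 = 78*(2*(-4)) + 110 = 78*(-8) + 110 = -624 + 110 = -514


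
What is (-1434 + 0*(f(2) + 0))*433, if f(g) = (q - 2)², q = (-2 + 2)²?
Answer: -620922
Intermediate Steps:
q = 0 (q = 0² = 0)
f(g) = 4 (f(g) = (0 - 2)² = (-2)² = 4)
(-1434 + 0*(f(2) + 0))*433 = (-1434 + 0*(4 + 0))*433 = (-1434 + 0*4)*433 = (-1434 + 0)*433 = -1434*433 = -620922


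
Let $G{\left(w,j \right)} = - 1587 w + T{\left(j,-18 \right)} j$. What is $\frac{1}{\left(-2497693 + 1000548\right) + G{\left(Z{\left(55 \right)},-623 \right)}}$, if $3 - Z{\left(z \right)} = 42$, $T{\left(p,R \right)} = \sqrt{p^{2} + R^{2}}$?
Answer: $- \frac{15772}{20979982737} + \frac{89 \sqrt{388453}}{272739775581} \approx -5.4838 \cdot 10^{-7}$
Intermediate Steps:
$T{\left(p,R \right)} = \sqrt{R^{2} + p^{2}}$
$Z{\left(z \right)} = -39$ ($Z{\left(z \right)} = 3 - 42 = -39$)
$G{\left(w,j \right)} = - 1587 w + j \sqrt{324 + j^{2}}$ ($G{\left(w,j \right)} = - 1587 w + \sqrt{\left(-18\right)^{2} + j^{2}} j = - 1587 w + \sqrt{324 + j^{2}} j = - 1587 w + j \sqrt{324 + j^{2}}$)
$\frac{1}{\left(-2497693 + 1000548\right) + G{\left(Z{\left(55 \right)},-623 \right)}} = \frac{1}{\left(-2497693 + 1000548\right) - \left(-61893 + 623 \sqrt{324 + \left(-623\right)^{2}}\right)} = \frac{1}{-1497145 + \left(61893 - 623 \sqrt{324 + 388129}\right)} = \frac{1}{-1497145 + \left(61893 - 623 \sqrt{388453}\right)} = \frac{1}{-1435252 - 623 \sqrt{388453}}$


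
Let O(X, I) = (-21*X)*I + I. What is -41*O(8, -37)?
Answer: -253339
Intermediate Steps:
O(X, I) = I - 21*I*X (O(X, I) = -21*I*X + I = I - 21*I*X)
-41*O(8, -37) = -(-1517)*(1 - 21*8) = -(-1517)*(1 - 168) = -(-1517)*(-167) = -41*6179 = -253339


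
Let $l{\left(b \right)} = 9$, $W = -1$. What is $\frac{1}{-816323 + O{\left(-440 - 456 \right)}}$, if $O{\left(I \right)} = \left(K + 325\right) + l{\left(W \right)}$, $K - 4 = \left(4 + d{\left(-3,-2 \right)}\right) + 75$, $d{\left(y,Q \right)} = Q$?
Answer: $- \frac{1}{815908} \approx -1.2256 \cdot 10^{-6}$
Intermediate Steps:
$K = 81$ ($K = 4 + \left(\left(4 - 2\right) + 75\right) = 4 + \left(2 + 75\right) = 4 + 77 = 81$)
$O{\left(I \right)} = 415$ ($O{\left(I \right)} = \left(81 + 325\right) + 9 = 406 + 9 = 415$)
$\frac{1}{-816323 + O{\left(-440 - 456 \right)}} = \frac{1}{-816323 + 415} = \frac{1}{-815908} = - \frac{1}{815908}$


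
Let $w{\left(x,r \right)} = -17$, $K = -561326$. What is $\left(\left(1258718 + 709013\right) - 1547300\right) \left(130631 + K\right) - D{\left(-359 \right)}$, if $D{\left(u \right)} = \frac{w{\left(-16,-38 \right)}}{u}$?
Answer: $- \frac{65006833106672}{359} \approx -1.8108 \cdot 10^{11}$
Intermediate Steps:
$D{\left(u \right)} = - \frac{17}{u}$
$\left(\left(1258718 + 709013\right) - 1547300\right) \left(130631 + K\right) - D{\left(-359 \right)} = \left(\left(1258718 + 709013\right) - 1547300\right) \left(130631 - 561326\right) - - \frac{17}{-359} = \left(1967731 - 1547300\right) \left(-430695\right) - \left(-17\right) \left(- \frac{1}{359}\right) = 420431 \left(-430695\right) - \frac{17}{359} = -181077529545 - \frac{17}{359} = - \frac{65006833106672}{359}$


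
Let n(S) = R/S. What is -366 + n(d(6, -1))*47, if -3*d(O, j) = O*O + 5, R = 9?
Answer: -16275/41 ≈ -396.95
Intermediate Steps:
d(O, j) = -5/3 - O**2/3 (d(O, j) = -(O*O + 5)/3 = -(O**2 + 5)/3 = -(5 + O**2)/3 = -5/3 - O**2/3)
n(S) = 9/S
-366 + n(d(6, -1))*47 = -366 + (9/(-5/3 - 1/3*6**2))*47 = -366 + (9/(-5/3 - 1/3*36))*47 = -366 + (9/(-5/3 - 12))*47 = -366 + (9/(-41/3))*47 = -366 + (9*(-3/41))*47 = -366 - 27/41*47 = -366 - 1269/41 = -16275/41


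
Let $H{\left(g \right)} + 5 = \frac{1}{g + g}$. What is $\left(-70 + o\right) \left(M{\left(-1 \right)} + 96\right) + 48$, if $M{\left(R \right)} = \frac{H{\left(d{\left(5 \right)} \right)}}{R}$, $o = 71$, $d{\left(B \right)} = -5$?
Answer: $\frac{1491}{10} \approx 149.1$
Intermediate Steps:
$H{\left(g \right)} = -5 + \frac{1}{2 g}$ ($H{\left(g \right)} = -5 + \frac{1}{g + g} = -5 + \frac{1}{2 g}$)
$M{\left(R \right)} = - \frac{51}{10 R}$ ($M{\left(R \right)} = \frac{-5 + \frac{1}{2 \left(-5\right)}}{R} = \frac{-5 + \frac{1}{2} \left(- \frac{1}{5}\right)}{R} = \frac{-5 - \frac{1}{10}}{R} = - \frac{51}{10 R}$)
$\left(-70 + o\right) \left(M{\left(-1 \right)} + 96\right) + 48 = \left(-70 + 71\right) \left(- \frac{51}{10 \left(-1\right)} + 96\right) + 48 = 1 \left(\left(- \frac{51}{10}\right) \left(-1\right) + 96\right) + 48 = 1 \left(\frac{51}{10} + 96\right) + 48 = 1 \cdot \frac{1011}{10} + 48 = \frac{1011}{10} + 48 = \frac{1491}{10}$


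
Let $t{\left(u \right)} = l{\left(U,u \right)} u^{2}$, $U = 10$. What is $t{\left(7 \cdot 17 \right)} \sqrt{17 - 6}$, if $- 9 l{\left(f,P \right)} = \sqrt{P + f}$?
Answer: $- \frac{14161 \sqrt{1419}}{9} \approx -59271.0$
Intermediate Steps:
$l{\left(f,P \right)} = - \frac{\sqrt{P + f}}{9}$
$t{\left(u \right)} = - \frac{u^{2} \sqrt{10 + u}}{9}$ ($t{\left(u \right)} = - \frac{\sqrt{u + 10}}{9} u^{2} = - \frac{\sqrt{10 + u}}{9} u^{2} = - \frac{u^{2} \sqrt{10 + u}}{9}$)
$t{\left(7 \cdot 17 \right)} \sqrt{17 - 6} = - \frac{\left(7 \cdot 17\right)^{2} \sqrt{10 + 7 \cdot 17}}{9} \sqrt{17 - 6} = - \frac{119^{2} \sqrt{10 + 119}}{9} \sqrt{11} = \left(- \frac{1}{9}\right) 14161 \sqrt{129} \sqrt{11} = - \frac{14161 \sqrt{129}}{9} \sqrt{11} = - \frac{14161 \sqrt{1419}}{9}$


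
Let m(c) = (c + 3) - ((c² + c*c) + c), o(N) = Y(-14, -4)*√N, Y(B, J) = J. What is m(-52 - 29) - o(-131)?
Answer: -13119 + 4*I*√131 ≈ -13119.0 + 45.782*I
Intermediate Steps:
o(N) = -4*√N
m(c) = 3 - 2*c² (m(c) = (3 + c) - ((c² + c²) + c) = (3 + c) - (2*c² + c) = (3 + c) - (c + 2*c²) = (3 + c) + (-c - 2*c²) = 3 - 2*c²)
m(-52 - 29) - o(-131) = (3 - 2*(-52 - 29)²) - (-4)*√(-131) = (3 - 2*(-81)²) - (-4)*I*√131 = (3 - 2*6561) - (-4)*I*√131 = (3 - 13122) + 4*I*√131 = -13119 + 4*I*√131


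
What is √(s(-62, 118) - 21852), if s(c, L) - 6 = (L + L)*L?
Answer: √6002 ≈ 77.473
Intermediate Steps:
s(c, L) = 6 + 2*L² (s(c, L) = 6 + (L + L)*L = 6 + (2*L)*L = 6 + 2*L²)
√(s(-62, 118) - 21852) = √((6 + 2*118²) - 21852) = √((6 + 2*13924) - 21852) = √((6 + 27848) - 21852) = √(27854 - 21852) = √6002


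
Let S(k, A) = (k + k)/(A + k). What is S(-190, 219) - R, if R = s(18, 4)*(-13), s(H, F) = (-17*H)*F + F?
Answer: -460320/29 ≈ -15873.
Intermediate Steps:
s(H, F) = F - 17*F*H (s(H, F) = -17*F*H + F = F - 17*F*H)
S(k, A) = 2*k/(A + k) (S(k, A) = (2*k)/(A + k) = 2*k/(A + k))
R = 15860 (R = (4*(1 - 17*18))*(-13) = (4*(1 - 306))*(-13) = (4*(-305))*(-13) = -1220*(-13) = 15860)
S(-190, 219) - R = 2*(-190)/(219 - 190) - 1*15860 = 2*(-190)/29 - 15860 = 2*(-190)*(1/29) - 15860 = -380/29 - 15860 = -460320/29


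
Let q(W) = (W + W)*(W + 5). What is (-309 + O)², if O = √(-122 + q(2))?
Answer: (309 - I*√94)² ≈ 95387.0 - 5991.7*I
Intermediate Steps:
q(W) = 2*W*(5 + W) (q(W) = (2*W)*(5 + W) = 2*W*(5 + W))
O = I*√94 (O = √(-122 + 2*2*(5 + 2)) = √(-122 + 2*2*7) = √(-122 + 28) = √(-94) = I*√94 ≈ 9.6954*I)
(-309 + O)² = (-309 + I*√94)²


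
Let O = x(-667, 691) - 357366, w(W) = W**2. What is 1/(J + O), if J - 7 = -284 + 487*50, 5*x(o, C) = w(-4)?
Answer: -5/1666449 ≈ -3.0004e-6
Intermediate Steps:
x(o, C) = 16/5 (x(o, C) = (1/5)*(-4)**2 = (1/5)*16 = 16/5)
J = 24073 (J = 7 + (-284 + 487*50) = 7 + (-284 + 24350) = 7 + 24066 = 24073)
O = -1786814/5 (O = 16/5 - 357366 = -1786814/5 ≈ -3.5736e+5)
1/(J + O) = 1/(24073 - 1786814/5) = 1/(-1666449/5) = -5/1666449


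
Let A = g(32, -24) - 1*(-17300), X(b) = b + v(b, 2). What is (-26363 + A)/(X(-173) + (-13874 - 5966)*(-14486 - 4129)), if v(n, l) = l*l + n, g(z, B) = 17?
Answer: -4523/184660629 ≈ -2.4494e-5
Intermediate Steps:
v(n, l) = n + l² (v(n, l) = l² + n = n + l²)
X(b) = 4 + 2*b (X(b) = b + (b + 2²) = b + (b + 4) = b + (4 + b) = 4 + 2*b)
A = 17317 (A = 17 - 1*(-17300) = 17 + 17300 = 17317)
(-26363 + A)/(X(-173) + (-13874 - 5966)*(-14486 - 4129)) = (-26363 + 17317)/((4 + 2*(-173)) + (-13874 - 5966)*(-14486 - 4129)) = -9046/((4 - 346) - 19840*(-18615)) = -9046/(-342 + 369321600) = -9046/369321258 = -9046*1/369321258 = -4523/184660629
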